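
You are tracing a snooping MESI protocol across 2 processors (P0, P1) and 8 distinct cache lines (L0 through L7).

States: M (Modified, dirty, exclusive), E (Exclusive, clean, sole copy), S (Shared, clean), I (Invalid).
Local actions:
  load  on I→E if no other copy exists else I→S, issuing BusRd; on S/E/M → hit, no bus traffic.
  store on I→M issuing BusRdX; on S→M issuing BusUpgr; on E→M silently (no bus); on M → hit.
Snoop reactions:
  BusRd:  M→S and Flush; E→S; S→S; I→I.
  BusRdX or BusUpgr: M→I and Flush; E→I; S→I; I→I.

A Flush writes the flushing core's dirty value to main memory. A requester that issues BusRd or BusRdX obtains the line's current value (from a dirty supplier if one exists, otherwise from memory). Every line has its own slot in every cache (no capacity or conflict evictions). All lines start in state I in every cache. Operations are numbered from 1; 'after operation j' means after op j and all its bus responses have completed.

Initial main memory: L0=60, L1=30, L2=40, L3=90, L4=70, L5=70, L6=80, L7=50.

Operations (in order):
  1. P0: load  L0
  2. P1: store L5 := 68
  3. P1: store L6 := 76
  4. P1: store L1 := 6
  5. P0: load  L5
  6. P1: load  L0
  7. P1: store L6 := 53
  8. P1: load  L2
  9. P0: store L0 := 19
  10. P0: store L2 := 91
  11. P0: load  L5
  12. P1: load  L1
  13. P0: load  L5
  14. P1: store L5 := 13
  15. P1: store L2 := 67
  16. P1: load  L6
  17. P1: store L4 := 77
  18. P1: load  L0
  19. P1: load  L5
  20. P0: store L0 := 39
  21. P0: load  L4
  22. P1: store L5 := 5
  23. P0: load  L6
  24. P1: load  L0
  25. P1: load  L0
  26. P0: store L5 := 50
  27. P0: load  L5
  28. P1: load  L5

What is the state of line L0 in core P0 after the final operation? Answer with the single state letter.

state = S

  op1 P0: load  L0 → E/I on L0; bus BusRd; mem=60
  op2 P1: store L5 := 68 → I/M on L5; bus BusRdX; mem=70
  op3 P1: store L6 := 76 → I/M on L6; bus BusRdX; mem=80
  op4 P1: store L1 := 6 → I/M on L1; bus BusRdX; mem=30
  op5 P0: load  L5 → S/S on L5; bus BusRd Flush; mem=68
  op6 P1: load  L0 → S/S on L0; bus BusRd; mem=60
  op7 P1: store L6 := 53 → I/M on L6; bus (none); mem=80
  op8 P1: load  L2 → I/E on L2; bus BusRd; mem=40
  op9 P0: store L0 := 19 → M/I on L0; bus BusUpgr; mem=60
  op10 P0: store L2 := 91 → M/I on L2; bus BusRdX; mem=40
  op11 P0: load  L5 → S/S on L5; bus (none); mem=68
  op12 P1: load  L1 → I/M on L1; bus (none); mem=30
  op13 P0: load  L5 → S/S on L5; bus (none); mem=68
  op14 P1: store L5 := 13 → I/M on L5; bus BusUpgr; mem=68
  op15 P1: store L2 := 67 → I/M on L2; bus BusRdX Flush; mem=91
  op16 P1: load  L6 → I/M on L6; bus (none); mem=80
  op17 P1: store L4 := 77 → I/M on L4; bus BusRdX; mem=70
  op18 P1: load  L0 → S/S on L0; bus BusRd Flush; mem=19
  op19 P1: load  L5 → I/M on L5; bus (none); mem=68
  op20 P0: store L0 := 39 → M/I on L0; bus BusUpgr; mem=19
  op21 P0: load  L4 → S/S on L4; bus BusRd Flush; mem=77
  op22 P1: store L5 := 5 → I/M on L5; bus (none); mem=68
  op23 P0: load  L6 → S/S on L6; bus BusRd Flush; mem=53
  op24 P1: load  L0 → S/S on L0; bus BusRd Flush; mem=39
  op25 P1: load  L0 → S/S on L0; bus (none); mem=39
  op26 P0: store L5 := 50 → M/I on L5; bus BusRdX Flush; mem=5
  op27 P0: load  L5 → M/I on L5; bus (none); mem=5
  op28 P1: load  L5 → S/S on L5; bus BusRd Flush; mem=50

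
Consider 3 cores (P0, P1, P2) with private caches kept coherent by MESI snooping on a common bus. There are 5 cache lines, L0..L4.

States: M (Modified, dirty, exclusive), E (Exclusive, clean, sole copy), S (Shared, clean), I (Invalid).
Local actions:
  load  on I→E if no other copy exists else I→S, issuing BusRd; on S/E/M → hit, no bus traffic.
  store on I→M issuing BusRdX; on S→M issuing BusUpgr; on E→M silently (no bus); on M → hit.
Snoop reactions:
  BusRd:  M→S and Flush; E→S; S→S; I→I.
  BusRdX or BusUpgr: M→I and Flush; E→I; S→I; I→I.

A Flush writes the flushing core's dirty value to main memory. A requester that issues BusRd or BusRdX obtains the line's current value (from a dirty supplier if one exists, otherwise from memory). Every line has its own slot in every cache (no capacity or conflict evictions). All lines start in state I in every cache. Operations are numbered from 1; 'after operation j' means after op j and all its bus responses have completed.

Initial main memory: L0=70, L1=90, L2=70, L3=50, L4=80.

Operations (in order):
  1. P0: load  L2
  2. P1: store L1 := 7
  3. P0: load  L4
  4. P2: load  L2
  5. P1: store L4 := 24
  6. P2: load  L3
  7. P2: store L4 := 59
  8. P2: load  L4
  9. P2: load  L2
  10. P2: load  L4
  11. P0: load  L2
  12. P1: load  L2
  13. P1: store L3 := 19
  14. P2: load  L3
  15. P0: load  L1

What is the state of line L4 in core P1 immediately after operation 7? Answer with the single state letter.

state = I

1. P0: load  L2  bus=[BusRd]  L2: P0=E P1=I P2=I  mem[L2]=70
2. P1: store L1 := 7  bus=[BusRdX]  L1: P0=I P1=M P2=I  mem[L1]=90
3. P0: load  L4  bus=[BusRd]  L4: P0=E P1=I P2=I  mem[L4]=80
4. P2: load  L2  bus=[BusRd]  L2: P0=S P1=I P2=S  mem[L2]=70
5. P1: store L4 := 24  bus=[BusRdX]  L4: P0=I P1=M P2=I  mem[L4]=80
6. P2: load  L3  bus=[BusRd]  L3: P0=I P1=I P2=E  mem[L3]=50
7. P2: store L4 := 59  bus=[BusRdX,Flush]  L4: P0=I P1=I P2=M  mem[L4]=24
8. P2: load  L4  bus=[-]  L4: P0=I P1=I P2=M  mem[L4]=24
9. P2: load  L2  bus=[-]  L2: P0=S P1=I P2=S  mem[L2]=70
10. P2: load  L4  bus=[-]  L4: P0=I P1=I P2=M  mem[L4]=24
11. P0: load  L2  bus=[-]  L2: P0=S P1=I P2=S  mem[L2]=70
12. P1: load  L2  bus=[BusRd]  L2: P0=S P1=S P2=S  mem[L2]=70
13. P1: store L3 := 19  bus=[BusRdX]  L3: P0=I P1=M P2=I  mem[L3]=50
14. P2: load  L3  bus=[BusRd,Flush]  L3: P0=I P1=S P2=S  mem[L3]=19
15. P0: load  L1  bus=[BusRd,Flush]  L1: P0=S P1=S P2=I  mem[L1]=7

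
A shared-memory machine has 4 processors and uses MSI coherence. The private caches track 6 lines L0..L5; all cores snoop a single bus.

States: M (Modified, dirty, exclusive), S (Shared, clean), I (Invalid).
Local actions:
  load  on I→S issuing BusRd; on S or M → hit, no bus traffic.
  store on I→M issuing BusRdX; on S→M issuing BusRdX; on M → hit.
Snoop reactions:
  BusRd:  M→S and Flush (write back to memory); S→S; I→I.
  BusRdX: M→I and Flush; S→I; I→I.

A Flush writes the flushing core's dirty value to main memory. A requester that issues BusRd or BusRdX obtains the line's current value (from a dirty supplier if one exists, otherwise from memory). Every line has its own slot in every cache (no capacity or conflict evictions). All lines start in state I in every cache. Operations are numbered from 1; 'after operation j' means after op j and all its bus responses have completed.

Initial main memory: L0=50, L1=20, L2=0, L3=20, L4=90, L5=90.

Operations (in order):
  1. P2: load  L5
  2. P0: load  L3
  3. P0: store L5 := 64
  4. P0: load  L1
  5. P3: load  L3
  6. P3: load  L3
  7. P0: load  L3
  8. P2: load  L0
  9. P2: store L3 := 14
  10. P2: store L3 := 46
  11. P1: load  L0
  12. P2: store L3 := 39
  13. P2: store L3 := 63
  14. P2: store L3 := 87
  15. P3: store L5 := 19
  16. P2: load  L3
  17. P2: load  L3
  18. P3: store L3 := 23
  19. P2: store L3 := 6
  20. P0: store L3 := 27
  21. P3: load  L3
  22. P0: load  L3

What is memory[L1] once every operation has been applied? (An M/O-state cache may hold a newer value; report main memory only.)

memory[L1] = 20

  op1 P2: load  L5 → I/I/S/I on L5; bus BusRd; mem=90
  op2 P0: load  L3 → S/I/I/I on L3; bus BusRd; mem=20
  op3 P0: store L5 := 64 → M/I/I/I on L5; bus BusRdX; mem=90
  op4 P0: load  L1 → S/I/I/I on L1; bus BusRd; mem=20
  op5 P3: load  L3 → S/I/I/S on L3; bus BusRd; mem=20
  op6 P3: load  L3 → S/I/I/S on L3; bus (none); mem=20
  op7 P0: load  L3 → S/I/I/S on L3; bus (none); mem=20
  op8 P2: load  L0 → I/I/S/I on L0; bus BusRd; mem=50
  op9 P2: store L3 := 14 → I/I/M/I on L3; bus BusRdX; mem=20
  op10 P2: store L3 := 46 → I/I/M/I on L3; bus (none); mem=20
  op11 P1: load  L0 → I/S/S/I on L0; bus BusRd; mem=50
  op12 P2: store L3 := 39 → I/I/M/I on L3; bus (none); mem=20
  op13 P2: store L3 := 63 → I/I/M/I on L3; bus (none); mem=20
  op14 P2: store L3 := 87 → I/I/M/I on L3; bus (none); mem=20
  op15 P3: store L5 := 19 → I/I/I/M on L5; bus BusRdX Flush; mem=64
  op16 P2: load  L3 → I/I/M/I on L3; bus (none); mem=20
  op17 P2: load  L3 → I/I/M/I on L3; bus (none); mem=20
  op18 P3: store L3 := 23 → I/I/I/M on L3; bus BusRdX Flush; mem=87
  op19 P2: store L3 := 6 → I/I/M/I on L3; bus BusRdX Flush; mem=23
  op20 P0: store L3 := 27 → M/I/I/I on L3; bus BusRdX Flush; mem=6
  op21 P3: load  L3 → S/I/I/S on L3; bus BusRd Flush; mem=27
  op22 P0: load  L3 → S/I/I/S on L3; bus (none); mem=27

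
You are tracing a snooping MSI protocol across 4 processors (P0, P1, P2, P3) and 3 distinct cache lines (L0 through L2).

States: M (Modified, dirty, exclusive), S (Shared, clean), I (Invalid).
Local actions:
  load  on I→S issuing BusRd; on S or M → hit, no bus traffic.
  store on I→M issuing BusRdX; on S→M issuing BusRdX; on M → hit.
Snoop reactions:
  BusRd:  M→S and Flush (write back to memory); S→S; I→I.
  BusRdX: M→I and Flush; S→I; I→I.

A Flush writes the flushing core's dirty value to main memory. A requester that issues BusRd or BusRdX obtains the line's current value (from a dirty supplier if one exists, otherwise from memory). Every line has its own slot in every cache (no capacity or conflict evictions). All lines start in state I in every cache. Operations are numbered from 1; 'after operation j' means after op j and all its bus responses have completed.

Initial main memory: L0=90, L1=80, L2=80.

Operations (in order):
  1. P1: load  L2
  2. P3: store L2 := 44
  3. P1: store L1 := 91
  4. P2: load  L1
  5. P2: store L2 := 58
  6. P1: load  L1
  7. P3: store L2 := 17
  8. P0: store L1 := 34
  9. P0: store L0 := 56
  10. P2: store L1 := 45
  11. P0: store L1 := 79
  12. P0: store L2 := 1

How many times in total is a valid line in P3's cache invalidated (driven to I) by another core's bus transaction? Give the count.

invalidations = 2

[1] P1: load  L2 | P0:I, P1:S(80), P2:I, P3:I | bus: BusRd
[2] P3: store L2 := 44 | P0:I, P1:I, P2:I, P3:M(44) | bus: BusRdX
[3] P1: store L1 := 91 | P0:I, P1:M(91), P2:I, P3:I | bus: BusRdX
[4] P2: load  L1 | P0:I, P1:S(91), P2:S(91), P3:I | bus: BusRd,Flush
[5] P2: store L2 := 58 | P0:I, P1:I, P2:M(58), P3:I | bus: BusRdX,Flush
[6] P1: load  L1 | P0:I, P1:S(91), P2:S(91), P3:I | bus: none
[7] P3: store L2 := 17 | P0:I, P1:I, P2:I, P3:M(17) | bus: BusRdX,Flush
[8] P0: store L1 := 34 | P0:M(34), P1:I, P2:I, P3:I | bus: BusRdX
[9] P0: store L0 := 56 | P0:M(56), P1:I, P2:I, P3:I | bus: BusRdX
[10] P2: store L1 := 45 | P0:I, P1:I, P2:M(45), P3:I | bus: BusRdX,Flush
[11] P0: store L1 := 79 | P0:M(79), P1:I, P2:I, P3:I | bus: BusRdX,Flush
[12] P0: store L2 := 1 | P0:M(1), P1:I, P2:I, P3:I | bus: BusRdX,Flush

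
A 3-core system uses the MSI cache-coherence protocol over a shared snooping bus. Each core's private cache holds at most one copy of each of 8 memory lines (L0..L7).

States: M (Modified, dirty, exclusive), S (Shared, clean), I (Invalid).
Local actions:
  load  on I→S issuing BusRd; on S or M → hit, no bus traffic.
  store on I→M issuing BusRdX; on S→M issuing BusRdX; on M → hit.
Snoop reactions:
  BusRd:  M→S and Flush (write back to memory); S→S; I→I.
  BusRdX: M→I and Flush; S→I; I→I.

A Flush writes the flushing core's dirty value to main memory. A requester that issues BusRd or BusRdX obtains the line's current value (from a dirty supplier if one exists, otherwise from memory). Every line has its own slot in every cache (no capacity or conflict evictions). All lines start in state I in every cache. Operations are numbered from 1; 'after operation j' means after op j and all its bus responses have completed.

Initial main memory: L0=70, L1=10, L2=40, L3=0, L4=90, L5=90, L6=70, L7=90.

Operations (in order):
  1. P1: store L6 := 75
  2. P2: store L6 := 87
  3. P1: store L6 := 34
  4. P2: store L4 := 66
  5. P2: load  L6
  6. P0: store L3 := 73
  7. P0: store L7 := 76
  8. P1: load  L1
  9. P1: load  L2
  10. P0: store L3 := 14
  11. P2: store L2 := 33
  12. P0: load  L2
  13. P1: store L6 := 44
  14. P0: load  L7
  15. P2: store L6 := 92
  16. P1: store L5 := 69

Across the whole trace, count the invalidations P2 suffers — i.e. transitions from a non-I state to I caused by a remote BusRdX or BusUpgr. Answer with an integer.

[1] P1: store L6 := 75 | P0:I, P1:M(75), P2:I | bus: BusRdX
[2] P2: store L6 := 87 | P0:I, P1:I, P2:M(87) | bus: BusRdX,Flush
[3] P1: store L6 := 34 | P0:I, P1:M(34), P2:I | bus: BusRdX,Flush
[4] P2: store L4 := 66 | P0:I, P1:I, P2:M(66) | bus: BusRdX
[5] P2: load  L6 | P0:I, P1:S(34), P2:S(34) | bus: BusRd,Flush
[6] P0: store L3 := 73 | P0:M(73), P1:I, P2:I | bus: BusRdX
[7] P0: store L7 := 76 | P0:M(76), P1:I, P2:I | bus: BusRdX
[8] P1: load  L1 | P0:I, P1:S(10), P2:I | bus: BusRd
[9] P1: load  L2 | P0:I, P1:S(40), P2:I | bus: BusRd
[10] P0: store L3 := 14 | P0:M(14), P1:I, P2:I | bus: none
[11] P2: store L2 := 33 | P0:I, P1:I, P2:M(33) | bus: BusRdX
[12] P0: load  L2 | P0:S(33), P1:I, P2:S(33) | bus: BusRd,Flush
[13] P1: store L6 := 44 | P0:I, P1:M(44), P2:I | bus: BusRdX
[14] P0: load  L7 | P0:M(76), P1:I, P2:I | bus: none
[15] P2: store L6 := 92 | P0:I, P1:I, P2:M(92) | bus: BusRdX,Flush
[16] P1: store L5 := 69 | P0:I, P1:M(69), P2:I | bus: BusRdX

invalidations = 2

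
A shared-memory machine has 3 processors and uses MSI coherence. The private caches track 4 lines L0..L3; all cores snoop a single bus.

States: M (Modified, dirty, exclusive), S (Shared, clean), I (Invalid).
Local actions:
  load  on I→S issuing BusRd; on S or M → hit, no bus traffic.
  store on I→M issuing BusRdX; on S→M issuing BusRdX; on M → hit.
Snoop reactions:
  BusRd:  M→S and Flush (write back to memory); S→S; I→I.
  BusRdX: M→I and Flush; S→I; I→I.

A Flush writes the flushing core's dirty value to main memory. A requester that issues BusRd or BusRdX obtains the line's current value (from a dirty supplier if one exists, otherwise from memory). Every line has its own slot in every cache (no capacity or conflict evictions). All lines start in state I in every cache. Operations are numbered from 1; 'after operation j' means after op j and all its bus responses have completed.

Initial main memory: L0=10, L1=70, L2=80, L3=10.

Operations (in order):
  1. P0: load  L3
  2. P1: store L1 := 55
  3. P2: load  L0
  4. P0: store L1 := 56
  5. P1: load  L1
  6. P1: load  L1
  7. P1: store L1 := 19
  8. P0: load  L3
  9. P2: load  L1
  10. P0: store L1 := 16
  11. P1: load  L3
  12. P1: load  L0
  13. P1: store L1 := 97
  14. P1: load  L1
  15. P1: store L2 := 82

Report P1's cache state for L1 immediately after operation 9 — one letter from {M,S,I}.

state = S

1. P0: load  L3  bus=[BusRd]  L3: P0=S P1=I P2=I  mem[L3]=10
2. P1: store L1 := 55  bus=[BusRdX]  L1: P0=I P1=M P2=I  mem[L1]=70
3. P2: load  L0  bus=[BusRd]  L0: P0=I P1=I P2=S  mem[L0]=10
4. P0: store L1 := 56  bus=[BusRdX,Flush]  L1: P0=M P1=I P2=I  mem[L1]=55
5. P1: load  L1  bus=[BusRd,Flush]  L1: P0=S P1=S P2=I  mem[L1]=56
6. P1: load  L1  bus=[-]  L1: P0=S P1=S P2=I  mem[L1]=56
7. P1: store L1 := 19  bus=[BusRdX]  L1: P0=I P1=M P2=I  mem[L1]=56
8. P0: load  L3  bus=[-]  L3: P0=S P1=I P2=I  mem[L3]=10
9. P2: load  L1  bus=[BusRd,Flush]  L1: P0=I P1=S P2=S  mem[L1]=19
10. P0: store L1 := 16  bus=[BusRdX]  L1: P0=M P1=I P2=I  mem[L1]=19
11. P1: load  L3  bus=[BusRd]  L3: P0=S P1=S P2=I  mem[L3]=10
12. P1: load  L0  bus=[BusRd]  L0: P0=I P1=S P2=S  mem[L0]=10
13. P1: store L1 := 97  bus=[BusRdX,Flush]  L1: P0=I P1=M P2=I  mem[L1]=16
14. P1: load  L1  bus=[-]  L1: P0=I P1=M P2=I  mem[L1]=16
15. P1: store L2 := 82  bus=[BusRdX]  L2: P0=I P1=M P2=I  mem[L2]=80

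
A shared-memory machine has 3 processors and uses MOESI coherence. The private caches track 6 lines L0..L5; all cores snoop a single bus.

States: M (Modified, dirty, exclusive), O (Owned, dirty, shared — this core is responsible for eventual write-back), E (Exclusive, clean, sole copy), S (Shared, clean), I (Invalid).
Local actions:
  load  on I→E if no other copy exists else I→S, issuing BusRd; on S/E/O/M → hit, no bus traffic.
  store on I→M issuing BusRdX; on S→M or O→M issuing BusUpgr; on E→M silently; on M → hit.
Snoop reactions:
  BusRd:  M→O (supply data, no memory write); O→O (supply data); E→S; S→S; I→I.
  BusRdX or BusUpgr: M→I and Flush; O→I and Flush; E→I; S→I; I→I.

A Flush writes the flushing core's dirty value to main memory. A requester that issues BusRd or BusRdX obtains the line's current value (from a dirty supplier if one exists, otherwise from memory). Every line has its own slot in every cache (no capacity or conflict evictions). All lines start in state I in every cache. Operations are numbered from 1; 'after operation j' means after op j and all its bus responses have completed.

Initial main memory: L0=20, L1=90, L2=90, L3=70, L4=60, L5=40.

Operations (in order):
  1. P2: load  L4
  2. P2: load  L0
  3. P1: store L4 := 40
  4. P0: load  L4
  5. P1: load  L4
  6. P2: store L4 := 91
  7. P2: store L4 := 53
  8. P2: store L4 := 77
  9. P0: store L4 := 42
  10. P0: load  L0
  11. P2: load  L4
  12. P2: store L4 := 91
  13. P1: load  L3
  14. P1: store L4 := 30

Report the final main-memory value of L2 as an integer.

memory[L2] = 90

1. P2: load  L4  bus=[BusRd]  L4: P0=I P1=I P2=E  mem[L4]=60
2. P2: load  L0  bus=[BusRd]  L0: P0=I P1=I P2=E  mem[L0]=20
3. P1: store L4 := 40  bus=[BusRdX]  L4: P0=I P1=M P2=I  mem[L4]=60
4. P0: load  L4  bus=[BusRd]  L4: P0=S P1=O P2=I  mem[L4]=60
5. P1: load  L4  bus=[-]  L4: P0=S P1=O P2=I  mem[L4]=60
6. P2: store L4 := 91  bus=[BusRdX,Flush]  L4: P0=I P1=I P2=M  mem[L4]=40
7. P2: store L4 := 53  bus=[-]  L4: P0=I P1=I P2=M  mem[L4]=40
8. P2: store L4 := 77  bus=[-]  L4: P0=I P1=I P2=M  mem[L4]=40
9. P0: store L4 := 42  bus=[BusRdX,Flush]  L4: P0=M P1=I P2=I  mem[L4]=77
10. P0: load  L0  bus=[BusRd]  L0: P0=S P1=I P2=S  mem[L0]=20
11. P2: load  L4  bus=[BusRd]  L4: P0=O P1=I P2=S  mem[L4]=77
12. P2: store L4 := 91  bus=[BusUpgr,Flush]  L4: P0=I P1=I P2=M  mem[L4]=42
13. P1: load  L3  bus=[BusRd]  L3: P0=I P1=E P2=I  mem[L3]=70
14. P1: store L4 := 30  bus=[BusRdX,Flush]  L4: P0=I P1=M P2=I  mem[L4]=91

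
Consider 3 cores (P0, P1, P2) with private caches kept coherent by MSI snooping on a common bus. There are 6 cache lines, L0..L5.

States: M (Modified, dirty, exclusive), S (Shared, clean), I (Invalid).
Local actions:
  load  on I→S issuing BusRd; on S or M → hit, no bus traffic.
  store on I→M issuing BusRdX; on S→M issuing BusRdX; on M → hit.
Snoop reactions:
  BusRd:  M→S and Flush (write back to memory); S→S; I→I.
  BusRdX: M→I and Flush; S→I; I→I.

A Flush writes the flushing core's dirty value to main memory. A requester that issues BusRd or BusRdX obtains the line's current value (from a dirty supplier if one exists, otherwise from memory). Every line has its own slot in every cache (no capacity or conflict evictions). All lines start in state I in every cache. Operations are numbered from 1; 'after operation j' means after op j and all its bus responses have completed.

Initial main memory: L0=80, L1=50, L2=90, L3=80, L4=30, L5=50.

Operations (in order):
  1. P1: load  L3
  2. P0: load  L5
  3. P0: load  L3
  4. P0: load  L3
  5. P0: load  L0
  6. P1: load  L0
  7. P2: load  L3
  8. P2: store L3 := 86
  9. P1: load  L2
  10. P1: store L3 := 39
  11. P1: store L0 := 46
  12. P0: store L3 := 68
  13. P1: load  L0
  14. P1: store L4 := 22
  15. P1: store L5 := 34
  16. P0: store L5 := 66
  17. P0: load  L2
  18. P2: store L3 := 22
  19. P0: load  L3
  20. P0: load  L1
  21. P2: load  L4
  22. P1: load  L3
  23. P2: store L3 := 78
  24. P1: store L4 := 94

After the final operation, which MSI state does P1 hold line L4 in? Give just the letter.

  op1 P1: load  L3 → I/S/I on L3; bus BusRd; mem=80
  op2 P0: load  L5 → S/I/I on L5; bus BusRd; mem=50
  op3 P0: load  L3 → S/S/I on L3; bus BusRd; mem=80
  op4 P0: load  L3 → S/S/I on L3; bus (none); mem=80
  op5 P0: load  L0 → S/I/I on L0; bus BusRd; mem=80
  op6 P1: load  L0 → S/S/I on L0; bus BusRd; mem=80
  op7 P2: load  L3 → S/S/S on L3; bus BusRd; mem=80
  op8 P2: store L3 := 86 → I/I/M on L3; bus BusRdX; mem=80
  op9 P1: load  L2 → I/S/I on L2; bus BusRd; mem=90
  op10 P1: store L3 := 39 → I/M/I on L3; bus BusRdX Flush; mem=86
  op11 P1: store L0 := 46 → I/M/I on L0; bus BusRdX; mem=80
  op12 P0: store L3 := 68 → M/I/I on L3; bus BusRdX Flush; mem=39
  op13 P1: load  L0 → I/M/I on L0; bus (none); mem=80
  op14 P1: store L4 := 22 → I/M/I on L4; bus BusRdX; mem=30
  op15 P1: store L5 := 34 → I/M/I on L5; bus BusRdX; mem=50
  op16 P0: store L5 := 66 → M/I/I on L5; bus BusRdX Flush; mem=34
  op17 P0: load  L2 → S/S/I on L2; bus BusRd; mem=90
  op18 P2: store L3 := 22 → I/I/M on L3; bus BusRdX Flush; mem=68
  op19 P0: load  L3 → S/I/S on L3; bus BusRd Flush; mem=22
  op20 P0: load  L1 → S/I/I on L1; bus BusRd; mem=50
  op21 P2: load  L4 → I/S/S on L4; bus BusRd Flush; mem=22
  op22 P1: load  L3 → S/S/S on L3; bus BusRd; mem=22
  op23 P2: store L3 := 78 → I/I/M on L3; bus BusRdX; mem=22
  op24 P1: store L4 := 94 → I/M/I on L4; bus BusRdX; mem=22

state = M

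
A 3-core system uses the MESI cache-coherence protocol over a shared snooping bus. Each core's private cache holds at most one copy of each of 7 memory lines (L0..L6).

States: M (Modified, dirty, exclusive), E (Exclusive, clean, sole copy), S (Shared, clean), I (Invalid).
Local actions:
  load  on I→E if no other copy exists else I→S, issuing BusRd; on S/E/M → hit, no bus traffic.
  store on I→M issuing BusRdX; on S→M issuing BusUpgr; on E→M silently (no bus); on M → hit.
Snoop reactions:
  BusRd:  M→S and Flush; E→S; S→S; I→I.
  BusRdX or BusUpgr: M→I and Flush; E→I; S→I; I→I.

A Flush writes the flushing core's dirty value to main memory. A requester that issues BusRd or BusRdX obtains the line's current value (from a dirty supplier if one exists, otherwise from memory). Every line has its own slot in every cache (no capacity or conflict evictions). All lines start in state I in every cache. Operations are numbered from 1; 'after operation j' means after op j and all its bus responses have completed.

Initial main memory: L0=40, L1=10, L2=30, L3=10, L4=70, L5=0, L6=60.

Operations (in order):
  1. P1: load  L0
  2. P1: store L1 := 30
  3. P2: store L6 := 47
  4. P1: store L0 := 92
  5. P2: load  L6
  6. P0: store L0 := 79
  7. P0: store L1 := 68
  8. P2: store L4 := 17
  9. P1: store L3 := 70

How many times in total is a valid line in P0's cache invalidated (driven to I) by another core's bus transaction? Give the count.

  op1 P1: load  L0 → I/E/I on L0; bus BusRd; mem=40
  op2 P1: store L1 := 30 → I/M/I on L1; bus BusRdX; mem=10
  op3 P2: store L6 := 47 → I/I/M on L6; bus BusRdX; mem=60
  op4 P1: store L0 := 92 → I/M/I on L0; bus (none); mem=40
  op5 P2: load  L6 → I/I/M on L6; bus (none); mem=60
  op6 P0: store L0 := 79 → M/I/I on L0; bus BusRdX Flush; mem=92
  op7 P0: store L1 := 68 → M/I/I on L1; bus BusRdX Flush; mem=30
  op8 P2: store L4 := 17 → I/I/M on L4; bus BusRdX; mem=70
  op9 P1: store L3 := 70 → I/M/I on L3; bus BusRdX; mem=10

invalidations = 0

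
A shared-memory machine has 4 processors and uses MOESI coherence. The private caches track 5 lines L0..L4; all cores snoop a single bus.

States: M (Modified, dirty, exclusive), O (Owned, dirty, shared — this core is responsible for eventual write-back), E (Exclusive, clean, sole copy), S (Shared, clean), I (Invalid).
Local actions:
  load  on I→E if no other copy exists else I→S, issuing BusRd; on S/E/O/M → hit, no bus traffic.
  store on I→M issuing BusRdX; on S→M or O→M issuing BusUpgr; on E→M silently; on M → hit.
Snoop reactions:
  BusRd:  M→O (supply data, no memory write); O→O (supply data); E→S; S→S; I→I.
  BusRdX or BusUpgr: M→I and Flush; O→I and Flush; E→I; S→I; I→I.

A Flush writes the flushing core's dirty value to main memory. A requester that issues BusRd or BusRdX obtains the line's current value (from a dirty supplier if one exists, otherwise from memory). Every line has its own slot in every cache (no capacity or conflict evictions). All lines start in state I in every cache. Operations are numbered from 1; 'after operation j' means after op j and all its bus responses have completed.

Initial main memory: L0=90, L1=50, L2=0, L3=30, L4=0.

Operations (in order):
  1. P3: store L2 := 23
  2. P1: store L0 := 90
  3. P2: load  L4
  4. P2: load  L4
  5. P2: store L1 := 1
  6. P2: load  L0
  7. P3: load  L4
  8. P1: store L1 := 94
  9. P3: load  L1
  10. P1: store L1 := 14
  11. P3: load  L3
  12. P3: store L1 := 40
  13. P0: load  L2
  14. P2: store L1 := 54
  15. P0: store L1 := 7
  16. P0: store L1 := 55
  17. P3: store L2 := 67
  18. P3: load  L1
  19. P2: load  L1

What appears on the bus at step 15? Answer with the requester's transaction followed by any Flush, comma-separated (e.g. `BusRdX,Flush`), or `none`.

bus = BusRdX,Flush

step 1: P3: store L2 := 23  ⟶  IIIM  (L2)  txn=BusRdX  M[L2]=0
step 2: P1: store L0 := 90  ⟶  IMII  (L0)  txn=BusRdX  M[L0]=90
step 3: P2: load  L4  ⟶  IIEI  (L4)  txn=BusRd  M[L4]=0
step 4: P2: load  L4  ⟶  IIEI  (L4)  txn=∅  M[L4]=0
step 5: P2: store L1 := 1  ⟶  IIMI  (L1)  txn=BusRdX  M[L1]=50
step 6: P2: load  L0  ⟶  IOSI  (L0)  txn=BusRd  M[L0]=90
step 7: P3: load  L4  ⟶  IISS  (L4)  txn=BusRd  M[L4]=0
step 8: P1: store L1 := 94  ⟶  IMII  (L1)  txn=BusRdX+Flush  M[L1]=1
step 9: P3: load  L1  ⟶  IOIS  (L1)  txn=BusRd  M[L1]=1
step 10: P1: store L1 := 14  ⟶  IMII  (L1)  txn=BusUpgr  M[L1]=1
step 11: P3: load  L3  ⟶  IIIE  (L3)  txn=BusRd  M[L3]=30
step 12: P3: store L1 := 40  ⟶  IIIM  (L1)  txn=BusRdX+Flush  M[L1]=14
step 13: P0: load  L2  ⟶  SIIO  (L2)  txn=BusRd  M[L2]=0
step 14: P2: store L1 := 54  ⟶  IIMI  (L1)  txn=BusRdX+Flush  M[L1]=40
step 15: P0: store L1 := 7  ⟶  MIII  (L1)  txn=BusRdX+Flush  M[L1]=54
step 16: P0: store L1 := 55  ⟶  MIII  (L1)  txn=∅  M[L1]=54
step 17: P3: store L2 := 67  ⟶  IIIM  (L2)  txn=BusUpgr  M[L2]=0
step 18: P3: load  L1  ⟶  OIIS  (L1)  txn=BusRd  M[L1]=54
step 19: P2: load  L1  ⟶  OISS  (L1)  txn=BusRd  M[L1]=54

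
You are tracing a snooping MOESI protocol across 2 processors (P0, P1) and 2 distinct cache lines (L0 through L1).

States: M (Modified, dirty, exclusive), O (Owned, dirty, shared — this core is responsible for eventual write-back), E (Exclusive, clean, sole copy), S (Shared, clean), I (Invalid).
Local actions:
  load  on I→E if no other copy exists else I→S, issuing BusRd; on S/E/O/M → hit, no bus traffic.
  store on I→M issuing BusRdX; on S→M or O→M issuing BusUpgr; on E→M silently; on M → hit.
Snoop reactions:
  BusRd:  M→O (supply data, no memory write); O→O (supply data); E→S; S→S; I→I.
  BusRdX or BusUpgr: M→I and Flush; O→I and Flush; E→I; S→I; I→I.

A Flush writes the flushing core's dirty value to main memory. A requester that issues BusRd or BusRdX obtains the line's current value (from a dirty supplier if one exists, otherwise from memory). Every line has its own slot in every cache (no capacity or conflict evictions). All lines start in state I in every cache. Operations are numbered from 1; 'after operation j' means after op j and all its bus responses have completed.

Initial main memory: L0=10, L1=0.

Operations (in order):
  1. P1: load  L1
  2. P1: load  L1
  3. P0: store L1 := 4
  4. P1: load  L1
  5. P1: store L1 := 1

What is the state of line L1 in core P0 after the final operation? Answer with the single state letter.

state = I

1. P1: load  L1  bus=[BusRd]  L1: P0=I P1=E  mem[L1]=0
2. P1: load  L1  bus=[-]  L1: P0=I P1=E  mem[L1]=0
3. P0: store L1 := 4  bus=[BusRdX]  L1: P0=M P1=I  mem[L1]=0
4. P1: load  L1  bus=[BusRd]  L1: P0=O P1=S  mem[L1]=0
5. P1: store L1 := 1  bus=[BusUpgr,Flush]  L1: P0=I P1=M  mem[L1]=4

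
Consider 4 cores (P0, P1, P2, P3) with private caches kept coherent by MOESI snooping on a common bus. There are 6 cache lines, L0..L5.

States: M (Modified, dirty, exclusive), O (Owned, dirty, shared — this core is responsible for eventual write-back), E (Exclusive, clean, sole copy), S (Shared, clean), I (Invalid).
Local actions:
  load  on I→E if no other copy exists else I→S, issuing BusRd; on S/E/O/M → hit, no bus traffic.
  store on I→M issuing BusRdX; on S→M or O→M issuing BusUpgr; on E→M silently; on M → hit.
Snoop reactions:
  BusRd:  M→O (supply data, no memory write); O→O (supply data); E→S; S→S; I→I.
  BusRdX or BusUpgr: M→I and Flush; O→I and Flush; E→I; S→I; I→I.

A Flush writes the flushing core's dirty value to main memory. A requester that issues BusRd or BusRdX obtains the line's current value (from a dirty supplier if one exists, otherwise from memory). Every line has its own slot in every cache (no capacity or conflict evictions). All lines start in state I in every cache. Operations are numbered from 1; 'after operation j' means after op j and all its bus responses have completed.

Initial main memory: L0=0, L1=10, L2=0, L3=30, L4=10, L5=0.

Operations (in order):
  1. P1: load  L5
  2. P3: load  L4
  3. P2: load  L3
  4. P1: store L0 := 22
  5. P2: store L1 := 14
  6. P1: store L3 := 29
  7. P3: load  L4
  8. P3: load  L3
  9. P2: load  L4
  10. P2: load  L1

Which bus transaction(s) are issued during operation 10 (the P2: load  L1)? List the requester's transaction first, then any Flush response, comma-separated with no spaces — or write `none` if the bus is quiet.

bus = none

step 1: P1: load  L5  ⟶  IEII  (L5)  txn=BusRd  M[L5]=0
step 2: P3: load  L4  ⟶  IIIE  (L4)  txn=BusRd  M[L4]=10
step 3: P2: load  L3  ⟶  IIEI  (L3)  txn=BusRd  M[L3]=30
step 4: P1: store L0 := 22  ⟶  IMII  (L0)  txn=BusRdX  M[L0]=0
step 5: P2: store L1 := 14  ⟶  IIMI  (L1)  txn=BusRdX  M[L1]=10
step 6: P1: store L3 := 29  ⟶  IMII  (L3)  txn=BusRdX  M[L3]=30
step 7: P3: load  L4  ⟶  IIIE  (L4)  txn=∅  M[L4]=10
step 8: P3: load  L3  ⟶  IOIS  (L3)  txn=BusRd  M[L3]=30
step 9: P2: load  L4  ⟶  IISS  (L4)  txn=BusRd  M[L4]=10
step 10: P2: load  L1  ⟶  IIMI  (L1)  txn=∅  M[L1]=10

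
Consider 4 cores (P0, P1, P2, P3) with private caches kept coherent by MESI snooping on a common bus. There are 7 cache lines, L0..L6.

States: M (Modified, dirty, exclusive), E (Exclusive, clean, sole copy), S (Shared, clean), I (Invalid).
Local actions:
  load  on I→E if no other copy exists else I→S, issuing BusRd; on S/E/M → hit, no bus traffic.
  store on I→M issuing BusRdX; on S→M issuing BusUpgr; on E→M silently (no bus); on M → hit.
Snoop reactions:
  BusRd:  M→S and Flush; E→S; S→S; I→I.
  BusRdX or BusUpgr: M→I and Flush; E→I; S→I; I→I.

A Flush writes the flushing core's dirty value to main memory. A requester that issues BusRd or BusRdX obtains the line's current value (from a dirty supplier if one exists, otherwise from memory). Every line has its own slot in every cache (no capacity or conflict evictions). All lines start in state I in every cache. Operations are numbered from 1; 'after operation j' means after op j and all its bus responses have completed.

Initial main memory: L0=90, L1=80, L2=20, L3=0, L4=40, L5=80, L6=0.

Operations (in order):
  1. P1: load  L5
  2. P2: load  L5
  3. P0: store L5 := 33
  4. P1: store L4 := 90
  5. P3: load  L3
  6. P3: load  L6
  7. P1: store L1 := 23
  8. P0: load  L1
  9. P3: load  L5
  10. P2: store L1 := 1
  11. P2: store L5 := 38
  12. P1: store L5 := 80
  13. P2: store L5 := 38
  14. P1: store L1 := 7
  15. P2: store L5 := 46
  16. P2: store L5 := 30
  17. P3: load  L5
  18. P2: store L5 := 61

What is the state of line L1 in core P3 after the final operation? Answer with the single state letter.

1. P1: load  L5  bus=[BusRd]  L5: P0=I P1=E P2=I P3=I  mem[L5]=80
2. P2: load  L5  bus=[BusRd]  L5: P0=I P1=S P2=S P3=I  mem[L5]=80
3. P0: store L5 := 33  bus=[BusRdX]  L5: P0=M P1=I P2=I P3=I  mem[L5]=80
4. P1: store L4 := 90  bus=[BusRdX]  L4: P0=I P1=M P2=I P3=I  mem[L4]=40
5. P3: load  L3  bus=[BusRd]  L3: P0=I P1=I P2=I P3=E  mem[L3]=0
6. P3: load  L6  bus=[BusRd]  L6: P0=I P1=I P2=I P3=E  mem[L6]=0
7. P1: store L1 := 23  bus=[BusRdX]  L1: P0=I P1=M P2=I P3=I  mem[L1]=80
8. P0: load  L1  bus=[BusRd,Flush]  L1: P0=S P1=S P2=I P3=I  mem[L1]=23
9. P3: load  L5  bus=[BusRd,Flush]  L5: P0=S P1=I P2=I P3=S  mem[L5]=33
10. P2: store L1 := 1  bus=[BusRdX]  L1: P0=I P1=I P2=M P3=I  mem[L1]=23
11. P2: store L5 := 38  bus=[BusRdX]  L5: P0=I P1=I P2=M P3=I  mem[L5]=33
12. P1: store L5 := 80  bus=[BusRdX,Flush]  L5: P0=I P1=M P2=I P3=I  mem[L5]=38
13. P2: store L5 := 38  bus=[BusRdX,Flush]  L5: P0=I P1=I P2=M P3=I  mem[L5]=80
14. P1: store L1 := 7  bus=[BusRdX,Flush]  L1: P0=I P1=M P2=I P3=I  mem[L1]=1
15. P2: store L5 := 46  bus=[-]  L5: P0=I P1=I P2=M P3=I  mem[L5]=80
16. P2: store L5 := 30  bus=[-]  L5: P0=I P1=I P2=M P3=I  mem[L5]=80
17. P3: load  L5  bus=[BusRd,Flush]  L5: P0=I P1=I P2=S P3=S  mem[L5]=30
18. P2: store L5 := 61  bus=[BusUpgr]  L5: P0=I P1=I P2=M P3=I  mem[L5]=30

state = I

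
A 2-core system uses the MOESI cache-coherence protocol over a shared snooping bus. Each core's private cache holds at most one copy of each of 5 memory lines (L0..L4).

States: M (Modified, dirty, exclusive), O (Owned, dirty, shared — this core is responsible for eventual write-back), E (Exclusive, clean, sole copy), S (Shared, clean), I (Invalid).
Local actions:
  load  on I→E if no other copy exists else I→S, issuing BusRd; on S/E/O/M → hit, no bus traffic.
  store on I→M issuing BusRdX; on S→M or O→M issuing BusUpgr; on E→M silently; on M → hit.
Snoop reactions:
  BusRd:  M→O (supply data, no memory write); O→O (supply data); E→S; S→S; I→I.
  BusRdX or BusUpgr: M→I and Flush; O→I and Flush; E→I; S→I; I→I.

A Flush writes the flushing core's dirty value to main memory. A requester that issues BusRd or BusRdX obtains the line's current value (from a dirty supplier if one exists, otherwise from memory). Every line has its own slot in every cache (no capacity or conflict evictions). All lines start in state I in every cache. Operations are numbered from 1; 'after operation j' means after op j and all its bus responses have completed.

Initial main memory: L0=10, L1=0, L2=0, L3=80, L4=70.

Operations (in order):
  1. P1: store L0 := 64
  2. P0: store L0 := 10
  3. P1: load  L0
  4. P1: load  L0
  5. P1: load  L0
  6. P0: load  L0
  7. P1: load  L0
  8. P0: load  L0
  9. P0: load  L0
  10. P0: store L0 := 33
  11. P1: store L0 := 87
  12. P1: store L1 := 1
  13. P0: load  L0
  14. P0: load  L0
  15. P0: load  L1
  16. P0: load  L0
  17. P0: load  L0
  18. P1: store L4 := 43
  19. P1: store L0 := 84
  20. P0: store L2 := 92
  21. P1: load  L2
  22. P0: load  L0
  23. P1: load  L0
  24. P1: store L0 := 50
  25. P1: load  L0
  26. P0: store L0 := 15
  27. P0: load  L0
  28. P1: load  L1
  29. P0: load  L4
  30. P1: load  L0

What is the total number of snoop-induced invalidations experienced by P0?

invalidations = 3

1. P1: store L0 := 64  bus=[BusRdX]  L0: P0=I P1=M  mem[L0]=10
2. P0: store L0 := 10  bus=[BusRdX,Flush]  L0: P0=M P1=I  mem[L0]=64
3. P1: load  L0  bus=[BusRd]  L0: P0=O P1=S  mem[L0]=64
4. P1: load  L0  bus=[-]  L0: P0=O P1=S  mem[L0]=64
5. P1: load  L0  bus=[-]  L0: P0=O P1=S  mem[L0]=64
6. P0: load  L0  bus=[-]  L0: P0=O P1=S  mem[L0]=64
7. P1: load  L0  bus=[-]  L0: P0=O P1=S  mem[L0]=64
8. P0: load  L0  bus=[-]  L0: P0=O P1=S  mem[L0]=64
9. P0: load  L0  bus=[-]  L0: P0=O P1=S  mem[L0]=64
10. P0: store L0 := 33  bus=[BusUpgr]  L0: P0=M P1=I  mem[L0]=64
11. P1: store L0 := 87  bus=[BusRdX,Flush]  L0: P0=I P1=M  mem[L0]=33
12. P1: store L1 := 1  bus=[BusRdX]  L1: P0=I P1=M  mem[L1]=0
13. P0: load  L0  bus=[BusRd]  L0: P0=S P1=O  mem[L0]=33
14. P0: load  L0  bus=[-]  L0: P0=S P1=O  mem[L0]=33
15. P0: load  L1  bus=[BusRd]  L1: P0=S P1=O  mem[L1]=0
16. P0: load  L0  bus=[-]  L0: P0=S P1=O  mem[L0]=33
17. P0: load  L0  bus=[-]  L0: P0=S P1=O  mem[L0]=33
18. P1: store L4 := 43  bus=[BusRdX]  L4: P0=I P1=M  mem[L4]=70
19. P1: store L0 := 84  bus=[BusUpgr]  L0: P0=I P1=M  mem[L0]=33
20. P0: store L2 := 92  bus=[BusRdX]  L2: P0=M P1=I  mem[L2]=0
21. P1: load  L2  bus=[BusRd]  L2: P0=O P1=S  mem[L2]=0
22. P0: load  L0  bus=[BusRd]  L0: P0=S P1=O  mem[L0]=33
23. P1: load  L0  bus=[-]  L0: P0=S P1=O  mem[L0]=33
24. P1: store L0 := 50  bus=[BusUpgr]  L0: P0=I P1=M  mem[L0]=33
25. P1: load  L0  bus=[-]  L0: P0=I P1=M  mem[L0]=33
26. P0: store L0 := 15  bus=[BusRdX,Flush]  L0: P0=M P1=I  mem[L0]=50
27. P0: load  L0  bus=[-]  L0: P0=M P1=I  mem[L0]=50
28. P1: load  L1  bus=[-]  L1: P0=S P1=O  mem[L1]=0
29. P0: load  L4  bus=[BusRd]  L4: P0=S P1=O  mem[L4]=70
30. P1: load  L0  bus=[BusRd]  L0: P0=O P1=S  mem[L0]=50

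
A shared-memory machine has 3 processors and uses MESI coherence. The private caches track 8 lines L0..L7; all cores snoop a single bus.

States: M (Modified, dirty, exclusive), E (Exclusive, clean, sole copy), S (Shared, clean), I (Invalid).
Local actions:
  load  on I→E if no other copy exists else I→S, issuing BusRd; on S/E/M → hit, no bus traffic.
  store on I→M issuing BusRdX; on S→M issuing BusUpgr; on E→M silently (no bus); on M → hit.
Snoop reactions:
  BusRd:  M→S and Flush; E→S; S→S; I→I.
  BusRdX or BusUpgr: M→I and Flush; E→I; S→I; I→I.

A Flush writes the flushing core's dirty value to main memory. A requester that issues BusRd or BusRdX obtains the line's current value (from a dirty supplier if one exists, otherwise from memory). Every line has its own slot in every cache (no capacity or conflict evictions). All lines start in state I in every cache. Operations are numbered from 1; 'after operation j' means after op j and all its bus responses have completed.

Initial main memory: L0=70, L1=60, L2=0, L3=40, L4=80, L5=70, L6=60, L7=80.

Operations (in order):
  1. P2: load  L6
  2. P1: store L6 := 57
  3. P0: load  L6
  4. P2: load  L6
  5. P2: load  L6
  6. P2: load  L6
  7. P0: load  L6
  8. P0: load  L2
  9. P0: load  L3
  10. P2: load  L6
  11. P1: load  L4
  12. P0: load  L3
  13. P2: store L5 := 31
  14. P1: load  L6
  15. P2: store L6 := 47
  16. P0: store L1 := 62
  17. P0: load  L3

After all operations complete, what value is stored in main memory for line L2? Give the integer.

  op1 P2: load  L6 → I/I/E on L6; bus BusRd; mem=60
  op2 P1: store L6 := 57 → I/M/I on L6; bus BusRdX; mem=60
  op3 P0: load  L6 → S/S/I on L6; bus BusRd Flush; mem=57
  op4 P2: load  L6 → S/S/S on L6; bus BusRd; mem=57
  op5 P2: load  L6 → S/S/S on L6; bus (none); mem=57
  op6 P2: load  L6 → S/S/S on L6; bus (none); mem=57
  op7 P0: load  L6 → S/S/S on L6; bus (none); mem=57
  op8 P0: load  L2 → E/I/I on L2; bus BusRd; mem=0
  op9 P0: load  L3 → E/I/I on L3; bus BusRd; mem=40
  op10 P2: load  L6 → S/S/S on L6; bus (none); mem=57
  op11 P1: load  L4 → I/E/I on L4; bus BusRd; mem=80
  op12 P0: load  L3 → E/I/I on L3; bus (none); mem=40
  op13 P2: store L5 := 31 → I/I/M on L5; bus BusRdX; mem=70
  op14 P1: load  L6 → S/S/S on L6; bus (none); mem=57
  op15 P2: store L6 := 47 → I/I/M on L6; bus BusUpgr; mem=57
  op16 P0: store L1 := 62 → M/I/I on L1; bus BusRdX; mem=60
  op17 P0: load  L3 → E/I/I on L3; bus (none); mem=40

memory[L2] = 0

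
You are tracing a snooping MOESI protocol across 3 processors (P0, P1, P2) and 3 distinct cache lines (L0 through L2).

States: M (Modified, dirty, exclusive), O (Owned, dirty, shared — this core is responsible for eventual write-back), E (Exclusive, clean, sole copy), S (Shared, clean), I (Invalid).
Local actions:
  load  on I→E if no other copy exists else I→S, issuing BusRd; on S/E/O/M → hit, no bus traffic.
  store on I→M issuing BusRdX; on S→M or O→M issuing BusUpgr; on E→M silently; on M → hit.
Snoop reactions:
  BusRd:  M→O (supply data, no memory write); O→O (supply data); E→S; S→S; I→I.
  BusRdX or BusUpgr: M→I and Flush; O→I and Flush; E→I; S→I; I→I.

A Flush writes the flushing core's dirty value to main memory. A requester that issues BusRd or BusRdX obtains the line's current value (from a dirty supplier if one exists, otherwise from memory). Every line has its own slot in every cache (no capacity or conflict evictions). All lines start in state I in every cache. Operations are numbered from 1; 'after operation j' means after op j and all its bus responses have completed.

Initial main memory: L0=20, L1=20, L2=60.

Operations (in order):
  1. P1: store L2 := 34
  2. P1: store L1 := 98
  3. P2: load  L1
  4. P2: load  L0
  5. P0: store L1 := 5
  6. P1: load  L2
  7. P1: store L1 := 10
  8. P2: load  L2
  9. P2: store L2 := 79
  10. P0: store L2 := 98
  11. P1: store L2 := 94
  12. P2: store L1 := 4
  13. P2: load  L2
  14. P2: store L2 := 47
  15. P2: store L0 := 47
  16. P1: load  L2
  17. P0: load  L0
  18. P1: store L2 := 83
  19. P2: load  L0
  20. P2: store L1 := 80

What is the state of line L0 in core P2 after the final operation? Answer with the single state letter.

state = O

1. P1: store L2 := 34  bus=[BusRdX]  L2: P0=I P1=M P2=I  mem[L2]=60
2. P1: store L1 := 98  bus=[BusRdX]  L1: P0=I P1=M P2=I  mem[L1]=20
3. P2: load  L1  bus=[BusRd]  L1: P0=I P1=O P2=S  mem[L1]=20
4. P2: load  L0  bus=[BusRd]  L0: P0=I P1=I P2=E  mem[L0]=20
5. P0: store L1 := 5  bus=[BusRdX,Flush]  L1: P0=M P1=I P2=I  mem[L1]=98
6. P1: load  L2  bus=[-]  L2: P0=I P1=M P2=I  mem[L2]=60
7. P1: store L1 := 10  bus=[BusRdX,Flush]  L1: P0=I P1=M P2=I  mem[L1]=5
8. P2: load  L2  bus=[BusRd]  L2: P0=I P1=O P2=S  mem[L2]=60
9. P2: store L2 := 79  bus=[BusUpgr,Flush]  L2: P0=I P1=I P2=M  mem[L2]=34
10. P0: store L2 := 98  bus=[BusRdX,Flush]  L2: P0=M P1=I P2=I  mem[L2]=79
11. P1: store L2 := 94  bus=[BusRdX,Flush]  L2: P0=I P1=M P2=I  mem[L2]=98
12. P2: store L1 := 4  bus=[BusRdX,Flush]  L1: P0=I P1=I P2=M  mem[L1]=10
13. P2: load  L2  bus=[BusRd]  L2: P0=I P1=O P2=S  mem[L2]=98
14. P2: store L2 := 47  bus=[BusUpgr,Flush]  L2: P0=I P1=I P2=M  mem[L2]=94
15. P2: store L0 := 47  bus=[-]  L0: P0=I P1=I P2=M  mem[L0]=20
16. P1: load  L2  bus=[BusRd]  L2: P0=I P1=S P2=O  mem[L2]=94
17. P0: load  L0  bus=[BusRd]  L0: P0=S P1=I P2=O  mem[L0]=20
18. P1: store L2 := 83  bus=[BusUpgr,Flush]  L2: P0=I P1=M P2=I  mem[L2]=47
19. P2: load  L0  bus=[-]  L0: P0=S P1=I P2=O  mem[L0]=20
20. P2: store L1 := 80  bus=[-]  L1: P0=I P1=I P2=M  mem[L1]=10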